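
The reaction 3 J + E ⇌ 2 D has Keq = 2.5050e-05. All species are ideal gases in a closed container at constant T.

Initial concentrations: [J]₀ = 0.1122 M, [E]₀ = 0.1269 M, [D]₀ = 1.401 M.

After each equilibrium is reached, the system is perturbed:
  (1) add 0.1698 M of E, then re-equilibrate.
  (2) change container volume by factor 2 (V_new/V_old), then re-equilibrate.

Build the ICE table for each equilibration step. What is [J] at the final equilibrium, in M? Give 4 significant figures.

[J]_eq = 1.101 M

Q₀ = 1.0951e+04 vs Keq = 2.5050e-05 ⇒ Q>K, reverse
Step 1:
                    J           E           D
  I            0.1122      0.1269       1.401
  C             2.079      0.6931      -1.386
  E             2.192        0.82     0.01471
  solve Keq expr → x = -0.6931; check Q = 2.5050e-05
Then add 0.1698 M of E.
Step 2:
                    J           E           D
  I             2.192      0.9898     0.01471
  C         -0.002132 -7.1076e-04    0.001422
  E              2.19      0.9891     0.01613
  solve Keq expr → x = 7.1076e-04; check Q = 2.5050e-05
Then change container volume by factor 2 (V_new/V_old).
Step 3:
                    J           E           D
  I             1.095      0.4946    0.008063
  C          0.005986    0.001995    -0.00399
  E             1.101      0.4966    0.004073
  solve Keq expr → x = -0.001995; check Q = 2.5050e-05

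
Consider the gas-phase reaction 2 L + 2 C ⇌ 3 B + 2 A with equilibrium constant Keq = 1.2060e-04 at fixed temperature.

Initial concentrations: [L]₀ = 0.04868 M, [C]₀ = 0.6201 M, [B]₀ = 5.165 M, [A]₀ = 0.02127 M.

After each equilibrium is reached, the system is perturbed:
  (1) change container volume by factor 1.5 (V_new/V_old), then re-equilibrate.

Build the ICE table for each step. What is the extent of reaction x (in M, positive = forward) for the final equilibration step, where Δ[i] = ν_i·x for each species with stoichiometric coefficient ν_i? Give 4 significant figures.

x = 3.1689e-06 M

Q₀ = 68.41 vs Keq = 1.2060e-04 ⇒ Q>K, reverse
Step 1:
                    L           C           B           A
  I           0.04868      0.6201       5.165     0.02127
  C           0.02123     0.02123    -0.03184    -0.02123
  E           0.06991      0.6413       5.133  4.2335e-05
  solve Keq expr → x = -0.01061; check Q = 1.2060e-04
Then change container volume by factor 1.5 (V_new/V_old).
Step 2:
                    L           C           B           A
  I           0.04661      0.4276       3.422  2.8223e-05
  C       -6.3377e-06 -6.3377e-06  9.5066e-06  6.3377e-06
  E            0.0466      0.4275       3.422  3.4561e-05
  solve Keq expr → x = 3.1689e-06; check Q = 1.2060e-04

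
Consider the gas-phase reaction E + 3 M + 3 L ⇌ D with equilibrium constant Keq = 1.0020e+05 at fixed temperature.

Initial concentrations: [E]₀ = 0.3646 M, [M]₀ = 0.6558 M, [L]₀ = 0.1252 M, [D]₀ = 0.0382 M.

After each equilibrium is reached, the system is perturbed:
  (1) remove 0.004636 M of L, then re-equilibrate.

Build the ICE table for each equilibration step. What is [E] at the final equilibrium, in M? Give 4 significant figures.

[E]_eq = 0.3321 M

Q₀ = 189.3 vs Keq = 1.0020e+05 ⇒ Q<K, forward
Step 1:
                   E          M          L          D
  init        0.3646     0.6558     0.1252     0.0382
  Δ         -0.03393    -0.1018    -0.1018    0.03393
  eq          0.3307      0.554     0.0234    0.07213
  solve Keq expr → x = 0.03393; check Q = 1.0020e+05
Then remove 0.004636 M of L.
Step 2:
                   E          M          L          D
  init        0.3307      0.554    0.01876    0.07213
  Δ         0.001423    0.00427    0.00427  -0.001423
  eq          0.3321     0.5583    0.02303    0.07071
  solve Keq expr → x = -0.001423; check Q = 1.0020e+05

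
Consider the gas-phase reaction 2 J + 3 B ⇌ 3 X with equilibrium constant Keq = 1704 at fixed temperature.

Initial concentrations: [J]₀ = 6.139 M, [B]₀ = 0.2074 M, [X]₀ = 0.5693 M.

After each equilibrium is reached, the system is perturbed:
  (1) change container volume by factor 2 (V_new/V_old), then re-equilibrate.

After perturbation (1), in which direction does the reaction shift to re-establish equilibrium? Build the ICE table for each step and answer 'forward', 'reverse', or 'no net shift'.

Q₀ = 0.5488 vs Keq = 1704 ⇒ Q<K, forward
Step 1:
                    J           B           X
  Initial       6.139      0.2074      0.5693
  Change      -0.1255     -0.1882      0.1882
  Equil         6.014     0.01918      0.7575
  solve Keq expr → x = 0.06274; check Q = 1704
Then change container volume by factor 2 (V_new/V_old).
Step 2:
                    J           B           X
  Initial       3.007    0.009589      0.3788
  Change     0.003602    0.005404   -0.005404
  Equil          3.01     0.01499      0.3734
  solve Keq expr → x = -0.001801; check Q = 1704

Direction: reverse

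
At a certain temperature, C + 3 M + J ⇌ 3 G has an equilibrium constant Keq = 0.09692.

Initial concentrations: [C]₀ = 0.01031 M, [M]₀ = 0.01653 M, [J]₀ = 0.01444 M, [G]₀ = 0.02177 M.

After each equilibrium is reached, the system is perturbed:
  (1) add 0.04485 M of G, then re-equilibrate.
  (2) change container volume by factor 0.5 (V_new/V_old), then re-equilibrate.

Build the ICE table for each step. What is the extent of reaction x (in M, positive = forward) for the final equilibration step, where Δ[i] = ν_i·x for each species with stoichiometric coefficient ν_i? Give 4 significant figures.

x = 0.001325 M

Q₀ = 1.5344e+04 vs Keq = 0.09692 ⇒ Q>K, reverse
Step 1:
                    C           M           J           G
  init        0.01031     0.01653     0.01444     0.02177
  Δ          0.006851     0.02055    0.006851    -0.02055
  eq          0.01716     0.03708     0.02129    0.001218
  solve Keq expr → x = -0.006851; check Q = 0.09692
Then add 0.04485 M of G.
Step 2:
                    C           M           J           G
  init        0.01716     0.03708     0.02129     0.04607
  Δ            0.0141      0.0423      0.0141     -0.0423
  eq          0.03126     0.07938     0.03539    0.003771
  solve Keq expr → x = -0.0141; check Q = 0.09692
Then change container volume by factor 0.5 (V_new/V_old).
Step 3:
                    C           M           J           G
  init        0.06252      0.1588     0.07078    0.007542
  Δ         -0.001325   -0.003975   -0.001325    0.003975
  eq          0.06119      0.1548     0.06945     0.01152
  solve Keq expr → x = 0.001325; check Q = 0.09692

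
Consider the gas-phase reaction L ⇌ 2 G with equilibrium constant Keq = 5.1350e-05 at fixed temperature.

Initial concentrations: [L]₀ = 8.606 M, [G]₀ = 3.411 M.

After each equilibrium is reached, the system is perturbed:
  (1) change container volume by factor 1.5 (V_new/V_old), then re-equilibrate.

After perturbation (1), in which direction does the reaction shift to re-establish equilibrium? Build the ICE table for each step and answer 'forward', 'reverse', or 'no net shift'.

Direction: forward

Q₀ = 1.352 vs Keq = 5.1350e-05 ⇒ Q>K, reverse
Step 1:
                    L           G
  init          8.606       3.411
  Δ             1.694      -3.388
  eq             10.3       0.023
  solve Keq expr → x = -1.694; check Q = 5.1350e-05
Then change container volume by factor 1.5 (V_new/V_old).
Step 2:
                    L           G
  init          6.867     0.01533
  Δ         -0.001722    0.003443
  eq            6.865     0.01878
  solve Keq expr → x = 0.001722; check Q = 5.1350e-05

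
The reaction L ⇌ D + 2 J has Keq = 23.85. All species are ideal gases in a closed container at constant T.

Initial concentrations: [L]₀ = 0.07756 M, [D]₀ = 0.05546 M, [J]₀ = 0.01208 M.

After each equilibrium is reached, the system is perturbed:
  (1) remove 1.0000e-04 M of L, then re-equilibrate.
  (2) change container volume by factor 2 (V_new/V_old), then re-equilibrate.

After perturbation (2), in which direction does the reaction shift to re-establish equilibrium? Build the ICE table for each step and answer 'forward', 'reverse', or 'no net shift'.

Q₀ = 1.0435e-04 vs Keq = 23.85 ⇒ Q<K, forward
Step 1:
                   L          D          J
  I          0.07756    0.05546    0.01208
  C          -0.0774     0.0774     0.1548
  E       1.5516e-04     0.1329     0.1669
  solve Keq expr → x = 0.0774; check Q = 23.85
Then remove 1.0000e-04 M of L.
Step 2:
                   L          D          J
  I       5.5160e-05     0.1329     0.1669
  C       9.9514e-05 -9.9514e-05 -1.9903e-04
  E       1.5467e-04     0.1328     0.1667
  solve Keq expr → x = -9.9514e-05; check Q = 23.85
Then change container volume by factor 2 (V_new/V_old).
Step 3:
                   L          D          J
  I       7.7337e-05    0.06638    0.08335
  C       -5.7932e-05 5.7932e-05 1.1586e-04
  E       1.9405e-05    0.06644    0.08346
  solve Keq expr → x = 5.7932e-05; check Q = 23.85

Direction: forward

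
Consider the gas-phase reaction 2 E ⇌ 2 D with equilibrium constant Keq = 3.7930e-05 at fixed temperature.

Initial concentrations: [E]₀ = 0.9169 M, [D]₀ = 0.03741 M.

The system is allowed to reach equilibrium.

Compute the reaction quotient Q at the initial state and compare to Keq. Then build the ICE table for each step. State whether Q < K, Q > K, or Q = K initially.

Q₀ = 0.001665 vs Keq = 3.7930e-05 ⇒ Q>K, reverse
Step 1:
                  E         D
  init       0.9169   0.03741
  Δ         0.03157  -0.03157
  eq         0.9485  0.005841
  solve Keq expr → x = -0.01578; check Q = 3.7930e-05

Q₀ = 0.001665; Q > K (proceeds reverse)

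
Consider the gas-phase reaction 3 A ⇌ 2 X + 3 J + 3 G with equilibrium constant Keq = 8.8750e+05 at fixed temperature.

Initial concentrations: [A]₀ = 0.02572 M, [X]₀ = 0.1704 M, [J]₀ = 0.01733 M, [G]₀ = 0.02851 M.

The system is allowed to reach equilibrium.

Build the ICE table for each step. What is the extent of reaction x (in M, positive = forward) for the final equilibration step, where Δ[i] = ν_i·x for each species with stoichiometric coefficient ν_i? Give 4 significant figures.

Q₀ = 2.0583e-07 vs Keq = 8.8750e+05 ⇒ Q<K, forward
Step 1:
                   A          X          J          G
  init       0.02572     0.1704    0.01733    0.02851
  Δ         -0.02571    0.01714    0.02571    0.02571
  eq      7.9569e-06     0.1875    0.04304    0.05422
  solve Keq expr → x = 0.008571; check Q = 8.8751e+05

x = 0.008571 M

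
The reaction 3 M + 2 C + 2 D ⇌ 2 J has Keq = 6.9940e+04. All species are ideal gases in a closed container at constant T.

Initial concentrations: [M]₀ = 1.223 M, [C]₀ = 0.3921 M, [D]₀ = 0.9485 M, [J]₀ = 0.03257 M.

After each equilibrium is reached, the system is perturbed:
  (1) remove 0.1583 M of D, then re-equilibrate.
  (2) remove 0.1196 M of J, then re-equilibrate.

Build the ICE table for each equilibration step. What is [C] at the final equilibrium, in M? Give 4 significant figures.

[C]_eq = 0.005445 M

Q₀ = 0.004193 vs Keq = 6.9940e+04 ⇒ Q<K, forward
Step 1:
                    M           C           D           J
  I             1.223      0.3921      0.9485     0.03257
  C           -0.5799     -0.3866     -0.3866      0.3866
  E            0.6431    0.005471      0.5619      0.4192
  solve Keq expr → x = 0.1933; check Q = 6.9940e+04
Then remove 0.1583 M of D.
Step 2:
                    M           C           D           J
  I            0.6431    0.005471      0.4036      0.4192
  C          0.003028    0.002019    0.002019   -0.002019
  E            0.6461    0.007489      0.4056      0.4172
  solve Keq expr → x = -0.001009; check Q = 6.9940e+04
Then remove 0.1196 M of J.
Step 3:
                    M           C           D           J
  I            0.6461    0.007489      0.4056      0.2976
  C         -0.003067   -0.002044   -0.002044    0.002044
  E             0.643    0.005445      0.4035      0.2996
  solve Keq expr → x = 0.001022; check Q = 6.9940e+04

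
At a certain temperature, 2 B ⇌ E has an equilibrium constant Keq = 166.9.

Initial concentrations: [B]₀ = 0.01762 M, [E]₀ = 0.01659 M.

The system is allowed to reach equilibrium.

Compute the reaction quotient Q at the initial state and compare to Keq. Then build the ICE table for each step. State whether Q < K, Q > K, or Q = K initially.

Q₀ = 53.44 vs Keq = 166.9 ⇒ Q<K, forward
Step 1:
                   B          E
  init       0.01762    0.01659
  Δ        -0.006691   0.003345
  eq         0.01093    0.01994
  solve Keq expr → x = 0.003345; check Q = 166.9

Q₀ = 53.44; Q < K (proceeds forward)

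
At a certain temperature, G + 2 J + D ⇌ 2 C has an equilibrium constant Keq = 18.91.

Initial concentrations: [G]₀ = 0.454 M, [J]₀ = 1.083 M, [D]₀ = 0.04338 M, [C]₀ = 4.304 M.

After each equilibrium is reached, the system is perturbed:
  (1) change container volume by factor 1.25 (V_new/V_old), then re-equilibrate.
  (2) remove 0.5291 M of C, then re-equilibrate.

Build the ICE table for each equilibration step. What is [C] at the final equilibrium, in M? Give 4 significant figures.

[C]_eq = 2.426 M

Q₀ = 801.9 vs Keq = 18.91 ⇒ Q>K, reverse
Step 1:
                   G          J          D          C
  init         0.454      1.083    0.04338      4.304
  Δ           0.2986     0.5972     0.2986    -0.5972
  eq          0.7526       1.68      0.342      3.707
  solve Keq expr → x = -0.2986; check Q = 18.91
Then change container volume by factor 1.25 (V_new/V_old).
Step 2:
                   G          J          D          C
  init        0.6021      1.344     0.2736      2.965
  Δ          0.04847    0.09694    0.04847   -0.09694
  eq          0.6506      1.441     0.3221      2.868
  solve Keq expr → x = -0.04847; check Q = 18.91
Then remove 0.5291 M of C.
Step 3:
                   G          J          D          C
  init        0.6506      1.441     0.3221      2.339
  Δ         -0.04308   -0.08617   -0.04308    0.08617
  eq          0.6075      1.355      0.279      2.426
  solve Keq expr → x = 0.04308; check Q = 18.91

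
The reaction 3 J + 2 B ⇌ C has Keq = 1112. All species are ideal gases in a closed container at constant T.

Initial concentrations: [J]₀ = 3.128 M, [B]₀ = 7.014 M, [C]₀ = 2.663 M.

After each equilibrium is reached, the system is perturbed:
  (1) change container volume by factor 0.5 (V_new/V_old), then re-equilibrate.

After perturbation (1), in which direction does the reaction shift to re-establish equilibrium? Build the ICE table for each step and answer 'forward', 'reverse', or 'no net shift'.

Direction: forward

Q₀ = 0.001769 vs Keq = 1112 ⇒ Q<K, forward
Step 1:
                  J         B         C
  I           3.128     7.014     2.663
  C          -3.077    -2.051     1.026
  E         0.05126     4.963     3.689
  solve Keq expr → x = 1.026; check Q = 1112
Then change container volume by factor 0.5 (V_new/V_old).
Step 2:
                  J         B         C
  I          0.1025     9.926     7.377
  C        -0.06168  -0.04112   0.02056
  E         0.04083     9.885     7.398
  solve Keq expr → x = 0.02056; check Q = 1112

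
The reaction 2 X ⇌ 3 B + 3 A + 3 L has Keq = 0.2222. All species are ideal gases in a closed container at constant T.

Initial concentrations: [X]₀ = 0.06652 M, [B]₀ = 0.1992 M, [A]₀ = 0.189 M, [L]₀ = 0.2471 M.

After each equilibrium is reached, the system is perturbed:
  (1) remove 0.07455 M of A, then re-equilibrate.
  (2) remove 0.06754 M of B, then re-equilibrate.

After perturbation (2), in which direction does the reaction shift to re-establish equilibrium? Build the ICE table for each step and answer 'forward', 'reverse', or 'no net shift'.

Q₀ = 1.8196e-04 vs Keq = 0.2222 ⇒ Q<K, forward
Step 1:
                   X          B          A          L
  init       0.06652     0.1992      0.189     0.2471
  Δ         -0.05752    0.08628    0.08628    0.08628
  eq        0.008997     0.2855     0.2753     0.3334
  solve Keq expr → x = 0.02876; check Q = 0.2222
Then remove 0.07455 M of A.
Step 2:
                   X          B          A          L
  init      0.008997     0.2855     0.2007     0.3334
  Δ        -0.002954   0.004432   0.004432   0.004432
  eq        0.006042     0.2899     0.2052     0.3378
  solve Keq expr → x = 0.001477; check Q = 0.2222
Then remove 0.06754 M of B.
Step 3:
                   X          B          A          L
  init      0.006042     0.2224     0.2052     0.3378
  Δ        -0.001779   0.002669   0.002669   0.002669
  eq        0.004263      0.225     0.2078     0.3405
  solve Keq expr → x = 8.8955e-04; check Q = 0.2222

Direction: forward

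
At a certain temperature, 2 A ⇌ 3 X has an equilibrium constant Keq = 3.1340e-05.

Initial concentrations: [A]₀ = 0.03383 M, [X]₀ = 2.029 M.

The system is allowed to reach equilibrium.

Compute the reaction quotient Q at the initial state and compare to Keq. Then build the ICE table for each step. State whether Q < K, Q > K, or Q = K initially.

Q₀ = 7299 vs Keq = 3.1340e-05 ⇒ Q>K, reverse
Step 1:
                  A         X
  init      0.03383     2.029
  Δ           1.327     -1.99
  eq          1.361   0.03871
  solve Keq expr → x = -0.6634; check Q = 3.1340e-05

Q₀ = 7299; Q > K (proceeds reverse)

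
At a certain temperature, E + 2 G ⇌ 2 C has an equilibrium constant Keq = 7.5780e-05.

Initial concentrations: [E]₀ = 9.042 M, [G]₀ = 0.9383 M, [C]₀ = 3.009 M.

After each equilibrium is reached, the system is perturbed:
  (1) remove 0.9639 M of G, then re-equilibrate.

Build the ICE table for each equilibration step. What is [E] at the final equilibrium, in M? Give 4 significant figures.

[E]_eq = 10.51 M

Q₀ = 1.137 vs Keq = 7.5780e-05 ⇒ Q>K, reverse
Step 1:
                   E          G          C
  init         9.042     0.9383      3.009
  Δ             1.45      2.901     -2.901
  eq           10.49      3.839     0.1083
  solve Keq expr → x = -1.45; check Q = 7.5780e-05
Then remove 0.9639 M of G.
Step 2:
                   E          G          C
  init         10.49      2.875     0.1083
  Δ          0.01319    0.02638   -0.02638
  eq           10.51      2.902    0.08187
  solve Keq expr → x = -0.01319; check Q = 7.5780e-05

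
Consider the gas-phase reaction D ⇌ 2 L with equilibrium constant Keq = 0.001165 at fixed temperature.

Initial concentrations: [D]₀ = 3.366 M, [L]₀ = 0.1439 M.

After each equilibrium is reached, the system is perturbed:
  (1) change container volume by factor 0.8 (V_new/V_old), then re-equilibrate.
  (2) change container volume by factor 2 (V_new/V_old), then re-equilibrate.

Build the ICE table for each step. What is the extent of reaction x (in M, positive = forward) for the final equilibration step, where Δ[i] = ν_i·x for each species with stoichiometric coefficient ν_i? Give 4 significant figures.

x = 0.007255 M

Q₀ = 0.006152 vs Keq = 0.001165 ⇒ Q>K, reverse
Step 1:
                   D          L
  init         3.366     0.1439
  Δ          0.04045    -0.0809
  eq           3.406      0.063
  solve Keq expr → x = -0.04045; check Q = 0.001165
Then change container volume by factor 0.8 (V_new/V_old).
Step 2:
                   D          L
  init         4.258    0.07875
  Δ          0.00414  -0.008279
  eq           4.262    0.07047
  solve Keq expr → x = -0.00414; check Q = 0.001165
Then change container volume by factor 2 (V_new/V_old).
Step 3:
                   D          L
  init         2.131    0.03523
  Δ        -0.007255    0.01451
  eq           2.124    0.04974
  solve Keq expr → x = 0.007255; check Q = 0.001165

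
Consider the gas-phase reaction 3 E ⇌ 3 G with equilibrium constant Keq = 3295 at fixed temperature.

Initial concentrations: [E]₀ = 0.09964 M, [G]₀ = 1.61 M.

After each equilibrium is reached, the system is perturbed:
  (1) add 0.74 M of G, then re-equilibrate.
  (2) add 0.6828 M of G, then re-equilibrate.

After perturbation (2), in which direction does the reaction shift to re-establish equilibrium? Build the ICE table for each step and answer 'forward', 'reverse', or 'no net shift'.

Q₀ = 4219 vs Keq = 3295 ⇒ Q>K, reverse
Step 1:
                    E           G
  init        0.09964        1.61
  Δ          0.008016   -0.008016
  eq           0.1077       1.602
  solve Keq expr → x = -0.002672; check Q = 3295
Then add 0.74 M of G.
Step 2:
                    E           G
  init         0.1077       2.342
  Δ            0.0466     -0.0466
  eq           0.1543       2.295
  solve Keq expr → x = -0.01553; check Q = 3295
Then add 0.6828 M of G.
Step 3:
                    E           G
  init         0.1543       2.978
  Δ             0.043      -0.043
  eq           0.1973       2.935
  solve Keq expr → x = -0.01433; check Q = 3295

Direction: reverse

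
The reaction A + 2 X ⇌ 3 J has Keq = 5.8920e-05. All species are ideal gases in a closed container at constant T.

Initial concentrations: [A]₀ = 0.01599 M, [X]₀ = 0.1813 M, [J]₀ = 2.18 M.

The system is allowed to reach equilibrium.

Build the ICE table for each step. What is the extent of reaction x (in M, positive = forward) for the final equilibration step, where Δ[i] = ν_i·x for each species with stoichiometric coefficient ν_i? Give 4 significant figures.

x = -0.7107 M

Q₀ = 1.9712e+04 vs Keq = 5.8920e-05 ⇒ Q>K, reverse
Step 1:
                   A          X          J
  I          0.01599     0.1813       2.18
  C           0.7107      1.421     -2.132
  E           0.7267      1.603    0.04791
  solve Keq expr → x = -0.7107; check Q = 5.8920e-05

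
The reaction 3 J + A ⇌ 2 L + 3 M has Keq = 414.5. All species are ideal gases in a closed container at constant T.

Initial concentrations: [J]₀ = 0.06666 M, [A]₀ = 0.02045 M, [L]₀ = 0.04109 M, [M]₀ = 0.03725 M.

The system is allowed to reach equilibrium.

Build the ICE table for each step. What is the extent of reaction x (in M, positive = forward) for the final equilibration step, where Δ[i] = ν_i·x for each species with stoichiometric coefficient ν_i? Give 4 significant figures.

x = 0.01733 M

Q₀ = 0.01441 vs Keq = 414.5 ⇒ Q<K, forward
Step 1:
                    J           A           L           M
  init        0.06666     0.02045     0.04109     0.03725
  Δ          -0.05199    -0.01733     0.03466     0.05199
  eq          0.01467    0.003119     0.07575     0.08924
  solve Keq expr → x = 0.01733; check Q = 414.5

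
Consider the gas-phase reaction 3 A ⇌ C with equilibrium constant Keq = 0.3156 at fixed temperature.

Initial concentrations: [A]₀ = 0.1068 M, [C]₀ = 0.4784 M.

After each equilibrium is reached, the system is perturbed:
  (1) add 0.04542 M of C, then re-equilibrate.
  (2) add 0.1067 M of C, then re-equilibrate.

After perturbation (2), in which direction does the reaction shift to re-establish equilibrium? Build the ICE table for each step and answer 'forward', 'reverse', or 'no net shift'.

Q₀ = 392.7 vs Keq = 0.3156 ⇒ Q>K, reverse
Step 1:
                    A           C
  I            0.1068      0.4784
  C            0.7784     -0.2595
  E            0.8852      0.2189
  solve Keq expr → x = -0.2595; check Q = 0.3156
Then add 0.04542 M of C.
Step 2:
                    A           C
  I            0.8852      0.2643
  C           0.04092    -0.01364
  E            0.9261      0.2507
  solve Keq expr → x = -0.01364; check Q = 0.3156
Then add 0.1067 M of C.
Step 3:
                    A           C
  I            0.9261      0.3574
  C           0.08715    -0.02905
  E             1.013      0.3284
  solve Keq expr → x = -0.02905; check Q = 0.3156

Direction: reverse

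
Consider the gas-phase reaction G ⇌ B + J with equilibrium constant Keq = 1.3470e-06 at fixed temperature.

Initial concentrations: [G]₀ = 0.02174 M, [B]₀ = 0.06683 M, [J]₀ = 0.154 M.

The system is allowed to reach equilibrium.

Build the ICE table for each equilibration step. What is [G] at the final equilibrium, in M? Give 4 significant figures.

[G]_eq = 0.08857 M

Q₀ = 0.4734 vs Keq = 1.3470e-06 ⇒ Q>K, reverse
Step 1:
                  G         B         J
  Initial   0.02174   0.06683     0.154
  Change    0.06683  -0.06683  -0.06683
  Equil     0.08857 1.3686e-06   0.08717
  solve Keq expr → x = -0.06683; check Q = 1.3470e-06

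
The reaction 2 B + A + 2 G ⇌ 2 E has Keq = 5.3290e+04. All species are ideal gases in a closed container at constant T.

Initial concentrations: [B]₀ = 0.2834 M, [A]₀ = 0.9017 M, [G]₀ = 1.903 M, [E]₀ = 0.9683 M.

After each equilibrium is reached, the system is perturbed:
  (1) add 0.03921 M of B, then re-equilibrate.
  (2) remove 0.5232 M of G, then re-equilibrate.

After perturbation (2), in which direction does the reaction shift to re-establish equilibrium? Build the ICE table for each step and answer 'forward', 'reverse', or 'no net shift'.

Q₀ = 3.575 vs Keq = 5.3290e+04 ⇒ Q<K, forward
Step 1:
                  B         A         G         E
  Initial    0.2834    0.9017     1.903    0.9683
  Change    -0.2796   -0.1398   -0.2796    0.2796
  Equil    0.003815    0.7619     1.623     1.248
  solve Keq expr → x = 0.1398; check Q = 5.3290e+04
Then add 0.03921 M of B.
Step 2:
                  B         A         G         E
  Initial   0.04302    0.7619     1.623     1.248
  Change   -0.03894  -0.01947  -0.03894   0.03894
  Equil    0.004083    0.7424     1.584     1.287
  solve Keq expr → x = 0.01947; check Q = 5.3290e+04
Then remove 0.5232 M of G.
Step 3:
                  B         A         G         E
  Initial  0.004083    0.7424     1.061     1.287
  Change   0.001988 9.9402e-04  0.001988 -0.001988
  Equil    0.006071    0.7434     1.063     1.285
  solve Keq expr → x = -9.9402e-04; check Q = 5.3290e+04

Direction: reverse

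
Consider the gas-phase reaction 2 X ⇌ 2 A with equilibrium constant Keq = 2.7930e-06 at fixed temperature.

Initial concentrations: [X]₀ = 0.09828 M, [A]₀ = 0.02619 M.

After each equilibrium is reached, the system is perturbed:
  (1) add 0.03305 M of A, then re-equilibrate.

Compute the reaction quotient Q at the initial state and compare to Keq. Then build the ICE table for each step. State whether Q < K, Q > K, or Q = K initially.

Q₀ = 0.07101; Q > K (proceeds reverse)

Q₀ = 0.07101 vs Keq = 2.7930e-06 ⇒ Q>K, reverse
Step 1:
                    X           A
  I           0.09828     0.02619
  C           0.02598    -0.02598
  E            0.1243  2.0767e-04
  solve Keq expr → x = -0.01299; check Q = 2.7930e-06
Then add 0.03305 M of A.
Step 2:
                    X           A
  I            0.1243     0.03326
  C           0.03299    -0.03299
  E            0.1573  2.6281e-04
  solve Keq expr → x = -0.0165; check Q = 2.7930e-06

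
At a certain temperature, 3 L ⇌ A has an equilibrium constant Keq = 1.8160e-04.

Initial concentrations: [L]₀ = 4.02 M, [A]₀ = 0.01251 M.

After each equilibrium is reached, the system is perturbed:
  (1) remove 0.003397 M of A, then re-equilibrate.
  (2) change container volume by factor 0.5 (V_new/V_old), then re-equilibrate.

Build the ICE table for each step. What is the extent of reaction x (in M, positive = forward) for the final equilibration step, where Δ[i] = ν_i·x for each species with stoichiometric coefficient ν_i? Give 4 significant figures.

x = 0.06382 M

Q₀ = 1.9257e-04 vs Keq = 1.8160e-04 ⇒ Q>K, reverse
Step 1:
                    L           A
  init           4.02     0.01251
  Δ          0.002082 -6.9405e-04
  eq            4.022     0.01182
  solve Keq expr → x = -6.9405e-04; check Q = 1.8160e-04
Then remove 0.003397 M of A.
Step 2:
                    L           A
  init          4.022    0.008419
  Δ         -0.009929     0.00331
  eq            4.012     0.01173
  solve Keq expr → x = 0.00331; check Q = 1.8160e-04
Then change container volume by factor 0.5 (V_new/V_old).
Step 3:
                    L           A
  init          8.024     0.02346
  Δ           -0.1914     0.06382
  eq            7.833     0.08727
  solve Keq expr → x = 0.06382; check Q = 1.8160e-04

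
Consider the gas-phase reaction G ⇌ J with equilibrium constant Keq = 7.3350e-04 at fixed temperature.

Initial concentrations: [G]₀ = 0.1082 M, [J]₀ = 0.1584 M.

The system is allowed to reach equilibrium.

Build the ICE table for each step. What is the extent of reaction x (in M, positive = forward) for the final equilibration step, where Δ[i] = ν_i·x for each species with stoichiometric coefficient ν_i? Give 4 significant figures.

Q₀ = 1.464 vs Keq = 7.3350e-04 ⇒ Q>K, reverse
Step 1:
                    G           J
  Initial      0.1082      0.1584
  Change       0.1582     -0.1582
  Equil        0.2664  1.9541e-04
  solve Keq expr → x = -0.1582; check Q = 7.3350e-04

x = -0.1582 M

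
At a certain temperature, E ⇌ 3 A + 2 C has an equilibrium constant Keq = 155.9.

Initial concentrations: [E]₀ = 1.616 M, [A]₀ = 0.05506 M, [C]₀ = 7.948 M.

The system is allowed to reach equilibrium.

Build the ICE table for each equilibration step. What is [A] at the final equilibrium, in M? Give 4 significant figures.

[A]_eq = 1.337 M

Q₀ = 0.006525 vs Keq = 155.9 ⇒ Q<K, forward
Step 1:
                    E           A           C
  init          1.616     0.05506       7.948
  Δ           -0.4274       1.282      0.8548
  eq            1.189       1.337       8.803
  solve Keq expr → x = 0.4274; check Q = 155.9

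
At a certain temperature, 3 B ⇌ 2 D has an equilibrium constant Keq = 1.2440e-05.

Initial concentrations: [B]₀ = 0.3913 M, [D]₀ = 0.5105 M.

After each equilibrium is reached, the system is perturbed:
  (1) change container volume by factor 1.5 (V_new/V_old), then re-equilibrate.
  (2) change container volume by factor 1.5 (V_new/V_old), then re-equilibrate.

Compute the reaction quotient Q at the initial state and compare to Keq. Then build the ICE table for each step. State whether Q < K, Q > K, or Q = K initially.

Q₀ = 4.35; Q > K (proceeds reverse)

Q₀ = 4.35 vs Keq = 1.2440e-05 ⇒ Q>K, reverse
Step 1:
                    B           D
  init         0.3913      0.5105
  Δ            0.7592     -0.5061
  eq            1.151    0.004353
  solve Keq expr → x = -0.2531; check Q = 1.2440e-05
Then change container volume by factor 1.5 (V_new/V_old).
Step 2:
                    B           D
  init          0.767    0.002902
  Δ        7.9321e-04 -5.2881e-04
  eq           0.7678    0.002373
  solve Keq expr → x = -2.6440e-04; check Q = 1.2440e-05
Then change container volume by factor 1.5 (V_new/V_old).
Step 3:
                    B           D
  init         0.5119    0.001582
  Δ        4.3299e-04 -2.8866e-04
  eq           0.5123    0.001293
  solve Keq expr → x = -1.4433e-04; check Q = 1.2440e-05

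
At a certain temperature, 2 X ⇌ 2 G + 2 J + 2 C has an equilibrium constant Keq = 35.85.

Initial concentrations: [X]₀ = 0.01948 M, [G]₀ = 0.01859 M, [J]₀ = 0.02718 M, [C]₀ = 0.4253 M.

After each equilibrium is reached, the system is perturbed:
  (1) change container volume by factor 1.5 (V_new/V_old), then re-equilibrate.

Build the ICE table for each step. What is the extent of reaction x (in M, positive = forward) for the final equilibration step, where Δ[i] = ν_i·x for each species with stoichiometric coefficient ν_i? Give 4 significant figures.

x = 2.4206e-05 M

Q₀ = 1.2169e-04 vs Keq = 35.85 ⇒ Q<K, forward
Step 1:
                   X          G          J          C
  init       0.01948    0.01859    0.02718     0.4253
  Δ         -0.01935    0.01935    0.01935    0.01935
  eq      1.3109e-04    0.03794    0.04653     0.4446
  solve Keq expr → x = 0.009674; check Q = 35.85
Then change container volume by factor 1.5 (V_new/V_old).
Step 2:
                   X          G          J          C
  init    8.7395e-05    0.02529    0.03102     0.2964
  Δ       -4.8412e-05 4.8412e-05 4.8412e-05 4.8412e-05
  eq      3.8984e-05    0.02534    0.03107     0.2965
  solve Keq expr → x = 2.4206e-05; check Q = 35.85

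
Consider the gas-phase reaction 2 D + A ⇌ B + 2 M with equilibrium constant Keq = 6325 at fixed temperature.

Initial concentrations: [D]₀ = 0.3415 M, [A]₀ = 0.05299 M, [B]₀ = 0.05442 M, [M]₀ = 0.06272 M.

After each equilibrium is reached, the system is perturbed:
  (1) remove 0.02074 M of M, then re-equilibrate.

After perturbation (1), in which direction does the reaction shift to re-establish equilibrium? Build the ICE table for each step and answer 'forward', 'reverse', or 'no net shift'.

Q₀ = 0.03464 vs Keq = 6325 ⇒ Q<K, forward
Step 1:
                    D           A           B           M
  Initial      0.3415     0.05299     0.05442     0.06272
  Change       -0.106    -0.05298     0.05298       0.106
  Equil        0.2355  8.7090e-06      0.1074      0.1687
  solve Keq expr → x = 0.05298; check Q = 6325
Then remove 0.02074 M of M.
Step 2:
                    D           A           B           M
  Initial      0.2355  8.7090e-06      0.1074      0.1479
  Change  -4.0184e-06 -2.0092e-06  2.0092e-06  4.0184e-06
  Equil        0.2355  6.6998e-06      0.1074      0.1479
  solve Keq expr → x = 2.0092e-06; check Q = 6325

Direction: forward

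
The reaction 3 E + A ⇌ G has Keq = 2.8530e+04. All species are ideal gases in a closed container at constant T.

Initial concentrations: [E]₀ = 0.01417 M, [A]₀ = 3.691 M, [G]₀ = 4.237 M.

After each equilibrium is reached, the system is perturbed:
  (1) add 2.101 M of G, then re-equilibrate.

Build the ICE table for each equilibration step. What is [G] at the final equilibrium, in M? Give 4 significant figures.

[G]_eq = 6.33 M

Q₀ = 4.0346e+05 vs Keq = 2.8530e+04 ⇒ Q>K, reverse
Step 1:
                    E           A           G
  init        0.01417       3.691       4.237
  Δ           0.02006    0.006686   -0.006686
  eq          0.03423       3.698        4.23
  solve Keq expr → x = -0.006686; check Q = 2.8530e+04
Then add 2.101 M of G.
Step 2:
                    E           A           G
  init        0.03423       3.698       6.331
  Δ          0.004915    0.001638   -0.001638
  eq          0.03914       3.699        6.33
  solve Keq expr → x = -0.001638; check Q = 2.8530e+04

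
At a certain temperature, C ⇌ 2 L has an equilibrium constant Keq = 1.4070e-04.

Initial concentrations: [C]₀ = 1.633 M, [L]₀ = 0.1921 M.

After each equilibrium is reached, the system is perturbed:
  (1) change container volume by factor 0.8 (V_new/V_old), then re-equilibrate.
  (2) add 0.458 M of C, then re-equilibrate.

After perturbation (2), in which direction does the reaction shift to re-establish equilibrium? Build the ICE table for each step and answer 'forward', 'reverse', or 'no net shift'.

Direction: forward

Q₀ = 0.0226 vs Keq = 1.4070e-04 ⇒ Q>K, reverse
Step 1:
                   C          L
  init         1.633     0.1921
  Δ          0.08827    -0.1765
  eq           1.721    0.01556
  solve Keq expr → x = -0.08827; check Q = 1.4070e-04
Then change container volume by factor 0.8 (V_new/V_old).
Step 2:
                   C          L
  init         2.152    0.01945
  Δ         0.001025   -0.00205
  eq           2.153     0.0174
  solve Keq expr → x = -0.001025; check Q = 1.4070e-04
Then add 0.458 M of C.
Step 3:
                   C          L
  init         2.611     0.0174
  Δ       -8.7948e-04   0.001759
  eq            2.61    0.01916
  solve Keq expr → x = 8.7948e-04; check Q = 1.4070e-04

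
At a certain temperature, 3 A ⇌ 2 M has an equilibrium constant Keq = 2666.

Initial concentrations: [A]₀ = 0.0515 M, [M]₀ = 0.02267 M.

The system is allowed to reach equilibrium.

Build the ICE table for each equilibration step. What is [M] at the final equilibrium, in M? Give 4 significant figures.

Q₀ = 3.763 vs Keq = 2666 ⇒ Q<K, forward
Step 1:
                   A          M
  Initial     0.0515    0.02267
  Change    -0.04165    0.02777
  Equil     0.009845    0.05044
  solve Keq expr → x = 0.01388; check Q = 2666

[M]_eq = 0.05044 M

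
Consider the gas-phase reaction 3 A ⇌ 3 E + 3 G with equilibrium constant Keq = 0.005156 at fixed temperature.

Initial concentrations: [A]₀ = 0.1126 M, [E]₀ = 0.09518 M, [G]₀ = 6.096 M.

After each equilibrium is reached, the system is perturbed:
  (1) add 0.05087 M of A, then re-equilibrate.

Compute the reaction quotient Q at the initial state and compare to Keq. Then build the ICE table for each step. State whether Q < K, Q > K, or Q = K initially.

Q₀ = 136.8; Q > K (proceeds reverse)

Q₀ = 136.8 vs Keq = 0.005156 ⇒ Q>K, reverse
Step 1:
                  A         E         G
  I          0.1126   0.09518     6.096
  C         0.08937  -0.08937  -0.08937
  E           0.202  0.005809     6.007
  solve Keq expr → x = -0.02979; check Q = 0.005156
Then add 0.05087 M of A.
Step 2:
                  A         E         G
  I          0.2528  0.005809     6.007
  C       -0.001421  0.001421  0.001421
  E          0.2514  0.007229     6.008
  solve Keq expr → x = 4.7351e-04; check Q = 0.005156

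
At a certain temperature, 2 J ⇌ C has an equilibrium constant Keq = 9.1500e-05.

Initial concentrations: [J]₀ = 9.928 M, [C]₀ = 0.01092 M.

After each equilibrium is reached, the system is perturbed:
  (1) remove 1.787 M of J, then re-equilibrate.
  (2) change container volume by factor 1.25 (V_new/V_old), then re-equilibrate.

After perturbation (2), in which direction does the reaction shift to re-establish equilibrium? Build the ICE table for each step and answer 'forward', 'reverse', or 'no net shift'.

Q₀ = 1.1079e-04 vs Keq = 9.1500e-05 ⇒ Q>K, reverse
Step 1:
                    J           C
  I             9.928     0.01092
  C          0.003789   -0.001894
  E             9.932    0.009026
  solve Keq expr → x = -0.001894; check Q = 9.1500e-05
Then remove 1.787 M of J.
Step 2:
                    J           C
  I             8.145    0.009026
  C          0.005894   -0.002947
  E             8.151    0.006079
  solve Keq expr → x = -0.002947; check Q = 9.1500e-05
Then change container volume by factor 1.25 (V_new/V_old).
Step 3:
                    J           C
  I             6.521    0.004863
  C          0.001941 -9.7027e-04
  E             6.522    0.003893
  solve Keq expr → x = -9.7027e-04; check Q = 9.1500e-05

Direction: reverse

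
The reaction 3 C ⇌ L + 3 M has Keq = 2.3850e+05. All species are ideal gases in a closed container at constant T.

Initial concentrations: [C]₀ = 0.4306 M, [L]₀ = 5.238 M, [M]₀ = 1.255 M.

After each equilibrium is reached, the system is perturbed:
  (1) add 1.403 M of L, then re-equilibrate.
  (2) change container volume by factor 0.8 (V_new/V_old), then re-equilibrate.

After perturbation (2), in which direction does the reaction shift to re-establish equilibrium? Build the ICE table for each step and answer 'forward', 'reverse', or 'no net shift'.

Q₀ = 129.7 vs Keq = 2.3850e+05 ⇒ Q<K, forward
Step 1:
                   C          L          M
  init        0.4306      5.238      1.255
  Δ          -0.3843     0.1281     0.3843
  eq         0.04628      5.366      1.639
  solve Keq expr → x = 0.1281; check Q = 2.3850e+05
Then add 1.403 M of L.
Step 2:
                   C          L          M
  init       0.04628      6.769      1.639
  Δ         0.003612  -0.001204  -0.003612
  eq         0.04989      6.768      1.636
  solve Keq expr → x = -0.001204; check Q = 2.3850e+05
Then change container volume by factor 0.8 (V_new/V_old).
Step 3:
                   C          L          M
  init       0.06236       8.46      2.045
  Δ         0.004658  -0.001553  -0.004658
  eq         0.06702      8.458       2.04
  solve Keq expr → x = -0.001553; check Q = 2.3850e+05

Direction: reverse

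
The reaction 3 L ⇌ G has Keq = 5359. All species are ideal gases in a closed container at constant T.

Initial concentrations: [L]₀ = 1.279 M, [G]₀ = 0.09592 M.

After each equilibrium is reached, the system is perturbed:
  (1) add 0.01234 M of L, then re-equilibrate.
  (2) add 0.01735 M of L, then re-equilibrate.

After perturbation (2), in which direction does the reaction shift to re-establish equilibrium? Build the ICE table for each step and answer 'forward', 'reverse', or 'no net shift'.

Direction: forward

Q₀ = 0.04585 vs Keq = 5359 ⇒ Q<K, forward
Step 1:
                   L          G
  I            1.279    0.09592
  C           -1.233     0.4111
  E          0.04557     0.5071
  solve Keq expr → x = 0.4111; check Q = 5359
Then add 0.01234 M of L.
Step 2:
                   L          G
  I          0.05791     0.5071
  C         -0.01222   0.004073
  E          0.04569     0.5111
  solve Keq expr → x = 0.004073; check Q = 5359
Then add 0.01735 M of L.
Step 3:
                   L          G
  I          0.06304     0.5111
  C         -0.01718   0.005727
  E          0.04586     0.5169
  solve Keq expr → x = 0.005727; check Q = 5359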